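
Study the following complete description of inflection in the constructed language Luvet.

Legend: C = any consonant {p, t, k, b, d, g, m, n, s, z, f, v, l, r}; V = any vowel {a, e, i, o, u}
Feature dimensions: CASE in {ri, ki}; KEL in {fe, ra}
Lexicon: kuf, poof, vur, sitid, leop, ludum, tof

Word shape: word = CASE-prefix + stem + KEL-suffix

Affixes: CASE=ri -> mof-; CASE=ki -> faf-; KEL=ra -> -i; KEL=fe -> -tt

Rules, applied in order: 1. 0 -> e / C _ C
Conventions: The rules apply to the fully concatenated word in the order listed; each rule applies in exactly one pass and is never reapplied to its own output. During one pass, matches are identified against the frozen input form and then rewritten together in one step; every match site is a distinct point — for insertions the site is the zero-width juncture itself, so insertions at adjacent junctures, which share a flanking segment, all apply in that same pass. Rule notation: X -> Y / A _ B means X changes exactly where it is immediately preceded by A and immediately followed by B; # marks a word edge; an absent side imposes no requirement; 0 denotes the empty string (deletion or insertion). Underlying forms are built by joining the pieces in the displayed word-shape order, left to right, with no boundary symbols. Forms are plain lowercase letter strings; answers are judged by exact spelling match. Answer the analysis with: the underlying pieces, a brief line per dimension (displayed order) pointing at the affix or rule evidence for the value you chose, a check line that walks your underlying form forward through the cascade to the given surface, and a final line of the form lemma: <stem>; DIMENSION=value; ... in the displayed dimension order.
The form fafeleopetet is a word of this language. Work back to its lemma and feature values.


underlying: faf-leop-tt
CASE=ki - signalled by the affix faf-
KEL=fe - signalled by the affix -tt
check: fafleoptt -> fafeleopetet
lemma: leop; CASE=ki; KEL=fe


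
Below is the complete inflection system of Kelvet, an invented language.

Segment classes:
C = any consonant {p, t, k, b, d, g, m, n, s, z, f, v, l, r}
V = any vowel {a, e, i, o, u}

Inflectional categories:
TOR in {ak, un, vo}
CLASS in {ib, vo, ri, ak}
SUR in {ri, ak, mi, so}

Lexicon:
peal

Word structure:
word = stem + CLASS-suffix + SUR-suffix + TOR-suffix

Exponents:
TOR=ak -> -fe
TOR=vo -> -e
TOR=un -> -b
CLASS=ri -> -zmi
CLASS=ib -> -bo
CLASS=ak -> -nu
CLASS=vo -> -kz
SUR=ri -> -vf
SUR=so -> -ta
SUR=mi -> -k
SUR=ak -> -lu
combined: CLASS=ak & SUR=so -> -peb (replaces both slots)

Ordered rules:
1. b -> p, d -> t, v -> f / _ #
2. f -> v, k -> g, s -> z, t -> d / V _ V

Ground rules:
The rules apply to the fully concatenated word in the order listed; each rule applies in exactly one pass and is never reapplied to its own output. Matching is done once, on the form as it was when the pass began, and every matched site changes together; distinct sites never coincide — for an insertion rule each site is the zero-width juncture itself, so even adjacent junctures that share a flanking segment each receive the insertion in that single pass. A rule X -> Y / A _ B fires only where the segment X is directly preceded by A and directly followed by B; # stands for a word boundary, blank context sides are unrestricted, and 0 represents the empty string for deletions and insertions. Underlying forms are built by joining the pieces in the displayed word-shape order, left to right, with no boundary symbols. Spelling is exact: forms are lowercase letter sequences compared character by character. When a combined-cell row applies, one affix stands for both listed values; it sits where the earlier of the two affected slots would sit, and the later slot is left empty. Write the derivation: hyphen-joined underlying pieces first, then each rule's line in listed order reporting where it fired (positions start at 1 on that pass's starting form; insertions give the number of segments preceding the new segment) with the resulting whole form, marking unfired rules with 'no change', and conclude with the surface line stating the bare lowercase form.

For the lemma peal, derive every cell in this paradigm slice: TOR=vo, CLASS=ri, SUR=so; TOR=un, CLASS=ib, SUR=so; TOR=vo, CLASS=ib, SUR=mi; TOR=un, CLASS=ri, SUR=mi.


cell TOR=vo, CLASS=ri, SUR=so:
underlying: peal-zmi-ta-e
1. b -> p, d -> t, v -> f / _ #: no change
2. f -> v, k -> g, s -> z, t -> d / V _ V: fires at position(s) 8: pealzmidae
surface: pealzmidae

cell TOR=un, CLASS=ib, SUR=so:
underlying: peal-bo-ta-b
1. b -> p, d -> t, v -> f / _ #: fires at position(s) 9: pealbotap
2. f -> v, k -> g, s -> z, t -> d / V _ V: fires at position(s) 7: pealbodap
surface: pealbodap

cell TOR=vo, CLASS=ib, SUR=mi:
underlying: peal-bo-k-e
1. b -> p, d -> t, v -> f / _ #: no change
2. f -> v, k -> g, s -> z, t -> d / V _ V: fires at position(s) 7: pealboge
surface: pealboge

cell TOR=un, CLASS=ri, SUR=mi:
underlying: peal-zmi-k-b
1. b -> p, d -> t, v -> f / _ #: fires at position(s) 9: pealzmikp
2. f -> v, k -> g, s -> z, t -> d / V _ V: no change
surface: pealzmikp


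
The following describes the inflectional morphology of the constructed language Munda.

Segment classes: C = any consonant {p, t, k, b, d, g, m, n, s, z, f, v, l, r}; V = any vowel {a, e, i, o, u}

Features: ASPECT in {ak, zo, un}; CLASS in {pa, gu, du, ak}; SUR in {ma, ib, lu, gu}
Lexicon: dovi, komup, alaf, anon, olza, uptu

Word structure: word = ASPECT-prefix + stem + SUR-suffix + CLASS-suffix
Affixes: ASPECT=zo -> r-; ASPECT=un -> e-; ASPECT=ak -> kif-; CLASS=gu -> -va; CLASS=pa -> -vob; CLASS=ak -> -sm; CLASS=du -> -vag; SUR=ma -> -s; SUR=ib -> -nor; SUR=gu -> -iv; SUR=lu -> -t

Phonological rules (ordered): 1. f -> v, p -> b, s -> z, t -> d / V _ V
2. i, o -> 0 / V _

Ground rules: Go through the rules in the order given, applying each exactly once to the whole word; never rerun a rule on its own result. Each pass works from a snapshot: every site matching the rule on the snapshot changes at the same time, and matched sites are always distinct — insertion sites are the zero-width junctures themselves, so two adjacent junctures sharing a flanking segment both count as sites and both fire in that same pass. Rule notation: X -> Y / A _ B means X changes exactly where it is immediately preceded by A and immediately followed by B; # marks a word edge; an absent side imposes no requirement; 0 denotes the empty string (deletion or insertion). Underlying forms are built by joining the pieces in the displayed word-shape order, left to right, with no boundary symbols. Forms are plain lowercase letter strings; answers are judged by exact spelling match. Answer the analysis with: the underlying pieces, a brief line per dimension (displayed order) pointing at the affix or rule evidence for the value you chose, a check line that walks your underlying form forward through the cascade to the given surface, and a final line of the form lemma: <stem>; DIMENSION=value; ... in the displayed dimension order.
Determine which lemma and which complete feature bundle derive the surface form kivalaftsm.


underlying: kif-alaf-t-sm
ASPECT=ak - signalled by the affix kif-
CLASS=ak - signalled by the affix -sm
SUR=lu - signalled by the affix -t
check: kifalaftsm -> kivalaftsm -> kivalaftsm
lemma: alaf; ASPECT=ak; CLASS=ak; SUR=lu


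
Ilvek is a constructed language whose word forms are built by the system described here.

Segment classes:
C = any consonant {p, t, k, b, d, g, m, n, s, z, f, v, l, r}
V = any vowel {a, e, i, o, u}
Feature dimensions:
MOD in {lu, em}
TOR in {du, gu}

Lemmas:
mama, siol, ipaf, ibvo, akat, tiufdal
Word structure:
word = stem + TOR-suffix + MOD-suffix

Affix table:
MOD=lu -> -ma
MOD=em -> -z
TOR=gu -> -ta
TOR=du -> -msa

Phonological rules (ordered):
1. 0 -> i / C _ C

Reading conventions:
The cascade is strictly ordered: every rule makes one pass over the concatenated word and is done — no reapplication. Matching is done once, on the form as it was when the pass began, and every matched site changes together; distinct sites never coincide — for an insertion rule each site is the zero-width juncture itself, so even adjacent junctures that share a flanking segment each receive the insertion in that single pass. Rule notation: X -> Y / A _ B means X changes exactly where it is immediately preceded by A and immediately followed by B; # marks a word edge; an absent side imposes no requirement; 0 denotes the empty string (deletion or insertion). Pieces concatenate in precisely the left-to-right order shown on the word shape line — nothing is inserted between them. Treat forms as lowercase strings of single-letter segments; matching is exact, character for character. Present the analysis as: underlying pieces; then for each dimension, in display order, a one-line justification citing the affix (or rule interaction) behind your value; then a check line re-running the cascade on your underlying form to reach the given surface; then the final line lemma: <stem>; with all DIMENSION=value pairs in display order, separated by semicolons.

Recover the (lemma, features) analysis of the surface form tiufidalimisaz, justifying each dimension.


underlying: tiufdal-msa-z
MOD=em - signalled by the affix -z
TOR=du - signalled by the affix -msa
check: tiufdalmsaz -> tiufidalimisaz
lemma: tiufdal; MOD=em; TOR=du


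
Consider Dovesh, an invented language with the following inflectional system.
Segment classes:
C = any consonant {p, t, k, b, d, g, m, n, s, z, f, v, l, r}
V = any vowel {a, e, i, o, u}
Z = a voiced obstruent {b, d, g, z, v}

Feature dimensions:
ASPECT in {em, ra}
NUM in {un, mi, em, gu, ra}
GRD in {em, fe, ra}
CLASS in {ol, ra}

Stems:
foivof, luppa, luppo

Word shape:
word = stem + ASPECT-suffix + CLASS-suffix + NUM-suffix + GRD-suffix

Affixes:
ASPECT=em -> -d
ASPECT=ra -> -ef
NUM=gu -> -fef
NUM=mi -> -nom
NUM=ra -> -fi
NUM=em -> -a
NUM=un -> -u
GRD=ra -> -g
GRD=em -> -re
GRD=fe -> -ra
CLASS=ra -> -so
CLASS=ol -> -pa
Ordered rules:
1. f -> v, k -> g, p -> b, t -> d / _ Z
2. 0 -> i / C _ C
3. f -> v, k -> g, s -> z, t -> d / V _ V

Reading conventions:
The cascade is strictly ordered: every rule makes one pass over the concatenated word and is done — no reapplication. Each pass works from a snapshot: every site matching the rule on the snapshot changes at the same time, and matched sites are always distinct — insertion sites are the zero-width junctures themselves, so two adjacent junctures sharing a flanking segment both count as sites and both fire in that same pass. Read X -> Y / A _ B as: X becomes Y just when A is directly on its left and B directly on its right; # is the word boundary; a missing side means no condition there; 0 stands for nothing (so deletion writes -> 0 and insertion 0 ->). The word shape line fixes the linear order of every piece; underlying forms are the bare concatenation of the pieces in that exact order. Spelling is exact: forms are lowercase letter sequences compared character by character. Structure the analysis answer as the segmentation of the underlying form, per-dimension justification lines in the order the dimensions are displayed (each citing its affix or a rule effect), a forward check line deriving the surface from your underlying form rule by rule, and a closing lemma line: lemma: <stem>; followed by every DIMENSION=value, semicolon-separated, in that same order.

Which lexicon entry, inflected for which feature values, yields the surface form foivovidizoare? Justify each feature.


underlying: foivof-d-so-a-re
ASPECT=em - signalled by the affix -d
NUM=em - signalled by the affix -a
GRD=em - signalled by the affix -re
CLASS=ra - signalled by the affix -so
check: foivofdsoare -> foivovdsoare -> foivovidisoare -> foivovidizoare
lemma: foivof; ASPECT=em; NUM=em; GRD=em; CLASS=ra


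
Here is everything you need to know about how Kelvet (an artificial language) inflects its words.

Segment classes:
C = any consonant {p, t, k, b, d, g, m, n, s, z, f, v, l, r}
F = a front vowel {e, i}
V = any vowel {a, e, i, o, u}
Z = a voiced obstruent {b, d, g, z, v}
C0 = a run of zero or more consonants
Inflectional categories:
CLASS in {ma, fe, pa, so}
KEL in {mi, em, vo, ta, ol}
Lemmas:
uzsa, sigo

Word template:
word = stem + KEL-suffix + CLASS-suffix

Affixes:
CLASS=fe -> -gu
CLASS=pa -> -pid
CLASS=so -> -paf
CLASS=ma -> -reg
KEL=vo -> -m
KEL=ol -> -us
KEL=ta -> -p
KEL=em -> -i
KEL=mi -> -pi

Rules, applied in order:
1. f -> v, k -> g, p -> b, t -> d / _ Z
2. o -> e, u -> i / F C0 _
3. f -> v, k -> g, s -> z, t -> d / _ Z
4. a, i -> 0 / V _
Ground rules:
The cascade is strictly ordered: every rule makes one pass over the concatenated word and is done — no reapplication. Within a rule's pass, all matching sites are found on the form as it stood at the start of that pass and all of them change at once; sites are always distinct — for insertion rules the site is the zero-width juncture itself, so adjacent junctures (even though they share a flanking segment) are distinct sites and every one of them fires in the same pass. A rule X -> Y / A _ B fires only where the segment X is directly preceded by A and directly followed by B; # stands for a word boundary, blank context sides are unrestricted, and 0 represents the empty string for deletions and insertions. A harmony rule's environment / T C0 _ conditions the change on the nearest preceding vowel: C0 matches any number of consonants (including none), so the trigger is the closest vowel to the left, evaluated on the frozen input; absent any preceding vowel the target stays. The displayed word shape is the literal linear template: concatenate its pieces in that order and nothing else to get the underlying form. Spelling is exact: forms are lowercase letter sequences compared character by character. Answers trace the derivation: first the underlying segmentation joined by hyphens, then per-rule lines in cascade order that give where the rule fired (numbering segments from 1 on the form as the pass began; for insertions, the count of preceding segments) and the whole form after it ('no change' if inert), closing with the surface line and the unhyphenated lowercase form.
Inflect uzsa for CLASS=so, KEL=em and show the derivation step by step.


underlying: uzsa-i-paf
1. f -> v, k -> g, p -> b, t -> d / _ Z: no change
2. o -> e, u -> i / F C0 _: no change
3. f -> v, k -> g, s -> z, t -> d / _ Z: no change
4. a, i -> 0 / V _: fires at position(s) 5: uzsapaf
surface: uzsapaf


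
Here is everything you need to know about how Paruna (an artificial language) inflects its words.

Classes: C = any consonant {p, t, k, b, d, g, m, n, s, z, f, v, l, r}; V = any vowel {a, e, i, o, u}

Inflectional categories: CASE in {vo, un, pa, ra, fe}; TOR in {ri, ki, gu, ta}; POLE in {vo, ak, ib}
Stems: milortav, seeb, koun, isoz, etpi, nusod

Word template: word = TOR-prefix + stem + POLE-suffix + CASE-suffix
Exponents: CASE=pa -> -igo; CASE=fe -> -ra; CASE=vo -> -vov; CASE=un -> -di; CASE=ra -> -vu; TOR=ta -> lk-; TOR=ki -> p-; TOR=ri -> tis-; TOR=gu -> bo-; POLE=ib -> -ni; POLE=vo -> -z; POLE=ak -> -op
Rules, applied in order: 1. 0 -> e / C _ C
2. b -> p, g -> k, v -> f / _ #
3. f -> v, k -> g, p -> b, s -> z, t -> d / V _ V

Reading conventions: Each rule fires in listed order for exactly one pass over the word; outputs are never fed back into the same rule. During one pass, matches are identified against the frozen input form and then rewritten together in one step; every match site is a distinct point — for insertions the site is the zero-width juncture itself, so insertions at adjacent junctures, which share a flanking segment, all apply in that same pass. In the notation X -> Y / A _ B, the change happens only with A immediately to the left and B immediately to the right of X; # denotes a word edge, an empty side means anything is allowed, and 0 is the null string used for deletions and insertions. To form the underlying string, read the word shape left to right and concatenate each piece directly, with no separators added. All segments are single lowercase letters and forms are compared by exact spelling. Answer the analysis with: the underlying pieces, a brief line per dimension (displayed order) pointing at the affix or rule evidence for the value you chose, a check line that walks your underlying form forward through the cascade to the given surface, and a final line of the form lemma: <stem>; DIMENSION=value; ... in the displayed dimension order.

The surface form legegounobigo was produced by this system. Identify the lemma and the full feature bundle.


underlying: lk-koun-op-igo
CASE=pa - signalled by the affix -igo
TOR=ta - signalled by the affix lk-
POLE=ak - signalled by the affix -op
check: lkkounopigo -> lekekounopigo -> lekekounopigo -> legegounobigo
lemma: koun; CASE=pa; TOR=ta; POLE=ak


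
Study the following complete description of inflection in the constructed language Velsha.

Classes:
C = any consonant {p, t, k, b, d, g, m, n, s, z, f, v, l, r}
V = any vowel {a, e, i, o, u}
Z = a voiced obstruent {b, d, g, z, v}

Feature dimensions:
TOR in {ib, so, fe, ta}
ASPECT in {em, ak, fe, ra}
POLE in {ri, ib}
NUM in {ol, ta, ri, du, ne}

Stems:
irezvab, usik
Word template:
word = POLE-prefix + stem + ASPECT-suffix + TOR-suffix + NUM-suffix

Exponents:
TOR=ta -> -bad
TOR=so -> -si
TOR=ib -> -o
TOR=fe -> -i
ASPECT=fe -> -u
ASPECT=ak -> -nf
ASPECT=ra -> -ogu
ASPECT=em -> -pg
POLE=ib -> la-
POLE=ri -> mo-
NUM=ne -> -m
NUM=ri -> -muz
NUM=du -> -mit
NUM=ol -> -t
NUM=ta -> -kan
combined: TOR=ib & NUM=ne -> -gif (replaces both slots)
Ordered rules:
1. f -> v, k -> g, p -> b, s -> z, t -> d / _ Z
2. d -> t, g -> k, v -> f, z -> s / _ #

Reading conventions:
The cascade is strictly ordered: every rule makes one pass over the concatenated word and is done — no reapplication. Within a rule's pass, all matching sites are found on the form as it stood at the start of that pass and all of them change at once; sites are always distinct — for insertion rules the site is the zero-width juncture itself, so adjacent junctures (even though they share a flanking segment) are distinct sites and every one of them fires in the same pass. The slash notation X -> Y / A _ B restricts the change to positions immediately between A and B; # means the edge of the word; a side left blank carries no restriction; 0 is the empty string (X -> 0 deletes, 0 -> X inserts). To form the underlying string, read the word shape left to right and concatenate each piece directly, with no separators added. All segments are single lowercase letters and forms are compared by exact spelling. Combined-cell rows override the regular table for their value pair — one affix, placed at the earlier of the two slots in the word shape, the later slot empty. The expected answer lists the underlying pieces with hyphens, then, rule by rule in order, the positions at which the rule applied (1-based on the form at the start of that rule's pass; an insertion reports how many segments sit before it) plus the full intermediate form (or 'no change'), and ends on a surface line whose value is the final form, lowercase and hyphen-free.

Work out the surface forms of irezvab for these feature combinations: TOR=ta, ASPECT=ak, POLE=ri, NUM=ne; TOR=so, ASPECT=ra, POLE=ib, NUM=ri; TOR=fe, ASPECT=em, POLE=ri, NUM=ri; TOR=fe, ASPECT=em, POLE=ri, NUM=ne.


cell TOR=ta, ASPECT=ak, POLE=ri, NUM=ne:
underlying: mo-irezvab-nf-bad-m
1. f -> v, k -> g, p -> b, s -> z, t -> d / _ Z: fires at position(s) 11: moirezvabnvbadm
2. d -> t, g -> k, v -> f, z -> s / _ #: no change
surface: moirezvabnvbadm

cell TOR=so, ASPECT=ra, POLE=ib, NUM=ri:
underlying: la-irezvab-ogu-si-muz
1. f -> v, k -> g, p -> b, s -> z, t -> d / _ Z: no change
2. d -> t, g -> k, v -> f, z -> s / _ #: fires at position(s) 17: lairezvabogusimus
surface: lairezvabogusimus

cell TOR=fe, ASPECT=em, POLE=ri, NUM=ri:
underlying: mo-irezvab-pg-i-muz
1. f -> v, k -> g, p -> b, s -> z, t -> d / _ Z: fires at position(s) 10: moirezvabbgimuz
2. d -> t, g -> k, v -> f, z -> s / _ #: fires at position(s) 15: moirezvabbgimus
surface: moirezvabbgimus

cell TOR=fe, ASPECT=em, POLE=ri, NUM=ne:
underlying: mo-irezvab-pg-i-m
1. f -> v, k -> g, p -> b, s -> z, t -> d / _ Z: fires at position(s) 10: moirezvabbgim
2. d -> t, g -> k, v -> f, z -> s / _ #: no change
surface: moirezvabbgim


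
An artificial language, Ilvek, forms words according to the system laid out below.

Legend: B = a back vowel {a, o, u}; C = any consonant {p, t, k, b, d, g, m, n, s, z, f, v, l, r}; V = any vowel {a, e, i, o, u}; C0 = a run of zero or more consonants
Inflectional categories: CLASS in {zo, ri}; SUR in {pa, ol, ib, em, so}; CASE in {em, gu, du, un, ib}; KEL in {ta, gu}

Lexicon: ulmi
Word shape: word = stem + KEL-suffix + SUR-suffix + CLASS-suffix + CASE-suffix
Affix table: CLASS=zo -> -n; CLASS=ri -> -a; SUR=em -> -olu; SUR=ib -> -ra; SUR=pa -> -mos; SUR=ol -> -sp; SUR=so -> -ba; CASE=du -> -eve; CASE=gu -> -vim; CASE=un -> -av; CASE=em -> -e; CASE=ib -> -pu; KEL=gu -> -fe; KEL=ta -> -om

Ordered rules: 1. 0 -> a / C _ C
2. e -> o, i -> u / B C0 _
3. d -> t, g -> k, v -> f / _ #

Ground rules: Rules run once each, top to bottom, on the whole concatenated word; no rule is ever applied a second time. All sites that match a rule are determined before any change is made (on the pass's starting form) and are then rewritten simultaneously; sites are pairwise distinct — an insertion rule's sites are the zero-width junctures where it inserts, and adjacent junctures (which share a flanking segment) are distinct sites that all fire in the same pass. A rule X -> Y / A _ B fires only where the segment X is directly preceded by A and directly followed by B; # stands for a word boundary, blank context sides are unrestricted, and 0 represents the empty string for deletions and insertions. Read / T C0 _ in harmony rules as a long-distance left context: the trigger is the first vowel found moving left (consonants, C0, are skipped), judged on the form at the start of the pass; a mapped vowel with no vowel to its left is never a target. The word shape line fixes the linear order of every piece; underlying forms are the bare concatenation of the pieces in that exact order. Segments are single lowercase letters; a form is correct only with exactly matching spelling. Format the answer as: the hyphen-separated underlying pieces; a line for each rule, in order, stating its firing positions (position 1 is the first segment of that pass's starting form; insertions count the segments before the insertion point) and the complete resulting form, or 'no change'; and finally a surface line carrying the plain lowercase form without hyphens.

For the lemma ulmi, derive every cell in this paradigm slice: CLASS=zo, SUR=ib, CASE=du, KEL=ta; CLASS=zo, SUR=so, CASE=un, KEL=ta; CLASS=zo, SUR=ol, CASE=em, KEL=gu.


cell CLASS=zo, SUR=ib, CASE=du, KEL=ta:
underlying: ulmi-om-ra-n-eve
1. 0 -> a / C _ C: inserts after position(s) 2, 6: ulamiomaraneve
2. e -> o, i -> u / B C0 _: fires at position(s) 5, 12: ulamuomaranove
3. d -> t, g -> k, v -> f / _ #: no change
surface: ulamuomaranove

cell CLASS=zo, SUR=so, CASE=un, KEL=ta:
underlying: ulmi-om-ba-n-av
1. 0 -> a / C _ C: inserts after position(s) 2, 6: ulamiomabanav
2. e -> o, i -> u / B C0 _: fires at position(s) 5: ulamuomabanav
3. d -> t, g -> k, v -> f / _ #: fires at position(s) 13: ulamuomabanaf
surface: ulamuomabanaf

cell CLASS=zo, SUR=ol, CASE=em, KEL=gu:
underlying: ulmi-fe-sp-n-e
1. 0 -> a / C _ C: inserts after position(s) 2, 7, 8: ulamifesapane
2. e -> o, i -> u / B C0 _: fires at position(s) 5, 13: ulamufesapano
3. d -> t, g -> k, v -> f / _ #: no change
surface: ulamufesapano


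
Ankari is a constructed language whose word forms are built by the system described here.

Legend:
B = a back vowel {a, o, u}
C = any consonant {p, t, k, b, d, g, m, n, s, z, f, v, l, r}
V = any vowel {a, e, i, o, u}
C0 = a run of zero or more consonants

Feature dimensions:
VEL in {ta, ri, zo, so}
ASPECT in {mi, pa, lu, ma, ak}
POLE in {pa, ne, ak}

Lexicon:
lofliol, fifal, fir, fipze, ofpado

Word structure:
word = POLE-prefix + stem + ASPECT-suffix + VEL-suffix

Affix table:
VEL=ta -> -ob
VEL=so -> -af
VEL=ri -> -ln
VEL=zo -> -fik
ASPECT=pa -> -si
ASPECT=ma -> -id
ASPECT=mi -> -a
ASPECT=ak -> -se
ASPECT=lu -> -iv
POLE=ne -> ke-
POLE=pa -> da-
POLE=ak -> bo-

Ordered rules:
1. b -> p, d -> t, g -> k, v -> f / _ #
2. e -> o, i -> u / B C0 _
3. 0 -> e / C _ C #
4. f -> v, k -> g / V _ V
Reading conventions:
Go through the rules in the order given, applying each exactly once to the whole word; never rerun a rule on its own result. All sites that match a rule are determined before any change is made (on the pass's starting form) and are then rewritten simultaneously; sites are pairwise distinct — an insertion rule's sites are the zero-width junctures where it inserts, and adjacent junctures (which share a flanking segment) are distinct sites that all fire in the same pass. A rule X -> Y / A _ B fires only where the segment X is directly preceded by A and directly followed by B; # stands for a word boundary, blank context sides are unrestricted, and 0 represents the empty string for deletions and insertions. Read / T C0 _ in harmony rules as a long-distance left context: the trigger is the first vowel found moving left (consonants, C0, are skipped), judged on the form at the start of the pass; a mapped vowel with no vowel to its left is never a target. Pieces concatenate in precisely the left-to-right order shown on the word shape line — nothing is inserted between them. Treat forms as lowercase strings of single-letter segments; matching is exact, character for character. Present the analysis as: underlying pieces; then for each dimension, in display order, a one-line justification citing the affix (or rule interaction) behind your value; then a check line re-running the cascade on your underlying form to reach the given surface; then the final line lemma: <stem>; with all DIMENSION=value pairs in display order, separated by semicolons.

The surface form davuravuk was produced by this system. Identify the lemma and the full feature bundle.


underlying: da-fir-a-fik
VEL=zo - signalled by the affix -fik
ASPECT=mi - signalled by the affix -a
POLE=pa - signalled by the affix da-
check: dafirafik -> dafirafik -> dafurafuk -> dafurafuk -> davuravuk
lemma: fir; VEL=zo; ASPECT=mi; POLE=pa


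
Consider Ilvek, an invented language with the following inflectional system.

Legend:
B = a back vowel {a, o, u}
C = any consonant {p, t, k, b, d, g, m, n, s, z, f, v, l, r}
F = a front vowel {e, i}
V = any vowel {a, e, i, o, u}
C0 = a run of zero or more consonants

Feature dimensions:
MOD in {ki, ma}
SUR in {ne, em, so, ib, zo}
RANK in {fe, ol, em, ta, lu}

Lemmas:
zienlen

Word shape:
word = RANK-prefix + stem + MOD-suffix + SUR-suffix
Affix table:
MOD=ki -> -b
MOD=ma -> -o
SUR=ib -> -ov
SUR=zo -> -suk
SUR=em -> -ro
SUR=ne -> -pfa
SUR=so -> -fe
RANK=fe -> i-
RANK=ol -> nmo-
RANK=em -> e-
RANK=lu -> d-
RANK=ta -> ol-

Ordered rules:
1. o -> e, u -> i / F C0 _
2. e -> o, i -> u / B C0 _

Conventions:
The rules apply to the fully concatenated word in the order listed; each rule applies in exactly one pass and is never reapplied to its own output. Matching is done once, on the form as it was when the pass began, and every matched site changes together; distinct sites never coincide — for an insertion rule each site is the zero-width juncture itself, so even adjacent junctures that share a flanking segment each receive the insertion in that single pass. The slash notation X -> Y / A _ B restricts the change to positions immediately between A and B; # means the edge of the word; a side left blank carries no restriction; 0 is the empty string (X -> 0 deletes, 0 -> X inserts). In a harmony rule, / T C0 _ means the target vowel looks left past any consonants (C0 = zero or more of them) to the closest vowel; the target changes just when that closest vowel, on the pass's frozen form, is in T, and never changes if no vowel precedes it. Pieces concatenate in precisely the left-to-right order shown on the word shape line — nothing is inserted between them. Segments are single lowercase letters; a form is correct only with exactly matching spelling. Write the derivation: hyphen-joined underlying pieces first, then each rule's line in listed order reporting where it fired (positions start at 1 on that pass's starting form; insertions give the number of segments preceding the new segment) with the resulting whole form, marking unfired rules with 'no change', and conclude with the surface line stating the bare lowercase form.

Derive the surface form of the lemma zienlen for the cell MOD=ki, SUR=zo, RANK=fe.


underlying: i-zienlen-b-suk
1. o -> e, u -> i / F C0 _: fires at position(s) 11: izienlenbsik
2. e -> o, i -> u / B C0 _: no change
surface: izienlenbsik


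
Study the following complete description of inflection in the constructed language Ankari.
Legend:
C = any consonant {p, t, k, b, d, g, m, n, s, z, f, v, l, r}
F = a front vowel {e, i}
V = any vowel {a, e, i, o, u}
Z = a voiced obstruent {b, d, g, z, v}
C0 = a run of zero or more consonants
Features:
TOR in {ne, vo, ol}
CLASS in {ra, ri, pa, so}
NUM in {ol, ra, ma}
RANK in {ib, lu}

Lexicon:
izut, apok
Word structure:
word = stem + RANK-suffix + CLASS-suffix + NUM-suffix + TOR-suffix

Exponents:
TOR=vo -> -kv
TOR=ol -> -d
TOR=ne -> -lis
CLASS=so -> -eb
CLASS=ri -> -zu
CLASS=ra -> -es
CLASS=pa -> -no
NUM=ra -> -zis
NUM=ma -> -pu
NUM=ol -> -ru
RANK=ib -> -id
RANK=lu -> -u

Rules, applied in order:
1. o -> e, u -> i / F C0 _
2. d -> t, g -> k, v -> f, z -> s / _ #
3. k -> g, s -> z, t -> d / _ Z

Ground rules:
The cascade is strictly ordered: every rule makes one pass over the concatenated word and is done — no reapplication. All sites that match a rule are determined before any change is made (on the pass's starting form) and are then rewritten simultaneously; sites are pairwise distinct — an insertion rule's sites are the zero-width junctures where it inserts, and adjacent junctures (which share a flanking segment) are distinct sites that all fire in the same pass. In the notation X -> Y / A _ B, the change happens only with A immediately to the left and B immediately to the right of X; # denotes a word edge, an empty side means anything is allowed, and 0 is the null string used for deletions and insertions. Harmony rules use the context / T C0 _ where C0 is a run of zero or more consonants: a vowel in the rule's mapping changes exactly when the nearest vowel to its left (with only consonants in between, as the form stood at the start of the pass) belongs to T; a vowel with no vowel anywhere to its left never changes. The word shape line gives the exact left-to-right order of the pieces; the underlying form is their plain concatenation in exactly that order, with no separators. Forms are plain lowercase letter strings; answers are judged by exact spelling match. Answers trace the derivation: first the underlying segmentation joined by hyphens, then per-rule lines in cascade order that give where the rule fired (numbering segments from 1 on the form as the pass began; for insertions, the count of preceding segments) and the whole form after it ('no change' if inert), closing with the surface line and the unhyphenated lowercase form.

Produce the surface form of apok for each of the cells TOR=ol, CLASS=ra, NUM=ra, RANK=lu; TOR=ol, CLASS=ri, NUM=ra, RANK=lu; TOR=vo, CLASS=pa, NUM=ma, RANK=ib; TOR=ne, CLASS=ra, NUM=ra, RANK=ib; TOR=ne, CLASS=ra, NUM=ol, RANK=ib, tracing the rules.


cell TOR=ol, CLASS=ra, NUM=ra, RANK=lu:
underlying: apok-u-es-zis-d
1. o -> e, u -> i / F C0 _: no change
2. d -> t, g -> k, v -> f, z -> s / _ #: fires at position(s) 11: apokueszist
3. k -> g, s -> z, t -> d / _ Z: fires at position(s) 7: apokuezzist
surface: apokuezzist

cell TOR=ol, CLASS=ri, NUM=ra, RANK=lu:
underlying: apok-u-zu-zis-d
1. o -> e, u -> i / F C0 _: no change
2. d -> t, g -> k, v -> f, z -> s / _ #: fires at position(s) 11: apokuzuzist
3. k -> g, s -> z, t -> d / _ Z: no change
surface: apokuzuzist

cell TOR=vo, CLASS=pa, NUM=ma, RANK=ib:
underlying: apok-id-no-pu-kv
1. o -> e, u -> i / F C0 _: fires at position(s) 8: apokidnepukv
2. d -> t, g -> k, v -> f, z -> s / _ #: fires at position(s) 12: apokidnepukf
3. k -> g, s -> z, t -> d / _ Z: no change
surface: apokidnepukf

cell TOR=ne, CLASS=ra, NUM=ra, RANK=ib:
underlying: apok-id-es-zis-lis
1. o -> e, u -> i / F C0 _: no change
2. d -> t, g -> k, v -> f, z -> s / _ #: no change
3. k -> g, s -> z, t -> d / _ Z: fires at position(s) 8: apokidezzislis
surface: apokidezzislis

cell TOR=ne, CLASS=ra, NUM=ol, RANK=ib:
underlying: apok-id-es-ru-lis
1. o -> e, u -> i / F C0 _: fires at position(s) 10: apokidesrilis
2. d -> t, g -> k, v -> f, z -> s / _ #: no change
3. k -> g, s -> z, t -> d / _ Z: no change
surface: apokidesrilis


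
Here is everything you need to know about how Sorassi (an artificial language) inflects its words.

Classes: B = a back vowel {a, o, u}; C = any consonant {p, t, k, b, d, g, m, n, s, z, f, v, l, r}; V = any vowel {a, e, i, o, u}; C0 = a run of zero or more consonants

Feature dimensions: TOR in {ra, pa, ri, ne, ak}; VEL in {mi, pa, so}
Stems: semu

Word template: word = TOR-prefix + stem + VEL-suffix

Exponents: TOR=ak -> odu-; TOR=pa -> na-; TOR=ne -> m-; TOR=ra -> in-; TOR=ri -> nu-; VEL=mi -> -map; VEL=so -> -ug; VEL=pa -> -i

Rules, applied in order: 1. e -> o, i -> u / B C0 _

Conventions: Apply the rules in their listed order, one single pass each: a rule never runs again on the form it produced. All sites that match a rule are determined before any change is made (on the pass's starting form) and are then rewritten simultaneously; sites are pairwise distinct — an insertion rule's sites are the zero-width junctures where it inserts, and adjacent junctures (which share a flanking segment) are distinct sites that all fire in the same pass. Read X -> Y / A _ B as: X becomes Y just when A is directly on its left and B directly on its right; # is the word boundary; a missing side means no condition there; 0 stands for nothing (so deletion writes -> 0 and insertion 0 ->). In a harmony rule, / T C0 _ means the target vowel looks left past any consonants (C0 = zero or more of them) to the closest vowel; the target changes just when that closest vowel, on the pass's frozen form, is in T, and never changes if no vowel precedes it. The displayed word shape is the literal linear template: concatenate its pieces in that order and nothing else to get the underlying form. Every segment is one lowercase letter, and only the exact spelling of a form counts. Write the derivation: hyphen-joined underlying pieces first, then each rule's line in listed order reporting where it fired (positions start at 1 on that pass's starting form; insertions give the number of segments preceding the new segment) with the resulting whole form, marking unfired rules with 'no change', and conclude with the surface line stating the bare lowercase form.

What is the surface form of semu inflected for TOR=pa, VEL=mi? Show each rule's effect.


underlying: na-semu-map
1. e -> o, i -> u / B C0 _: fires at position(s) 4: nasomumap
surface: nasomumap


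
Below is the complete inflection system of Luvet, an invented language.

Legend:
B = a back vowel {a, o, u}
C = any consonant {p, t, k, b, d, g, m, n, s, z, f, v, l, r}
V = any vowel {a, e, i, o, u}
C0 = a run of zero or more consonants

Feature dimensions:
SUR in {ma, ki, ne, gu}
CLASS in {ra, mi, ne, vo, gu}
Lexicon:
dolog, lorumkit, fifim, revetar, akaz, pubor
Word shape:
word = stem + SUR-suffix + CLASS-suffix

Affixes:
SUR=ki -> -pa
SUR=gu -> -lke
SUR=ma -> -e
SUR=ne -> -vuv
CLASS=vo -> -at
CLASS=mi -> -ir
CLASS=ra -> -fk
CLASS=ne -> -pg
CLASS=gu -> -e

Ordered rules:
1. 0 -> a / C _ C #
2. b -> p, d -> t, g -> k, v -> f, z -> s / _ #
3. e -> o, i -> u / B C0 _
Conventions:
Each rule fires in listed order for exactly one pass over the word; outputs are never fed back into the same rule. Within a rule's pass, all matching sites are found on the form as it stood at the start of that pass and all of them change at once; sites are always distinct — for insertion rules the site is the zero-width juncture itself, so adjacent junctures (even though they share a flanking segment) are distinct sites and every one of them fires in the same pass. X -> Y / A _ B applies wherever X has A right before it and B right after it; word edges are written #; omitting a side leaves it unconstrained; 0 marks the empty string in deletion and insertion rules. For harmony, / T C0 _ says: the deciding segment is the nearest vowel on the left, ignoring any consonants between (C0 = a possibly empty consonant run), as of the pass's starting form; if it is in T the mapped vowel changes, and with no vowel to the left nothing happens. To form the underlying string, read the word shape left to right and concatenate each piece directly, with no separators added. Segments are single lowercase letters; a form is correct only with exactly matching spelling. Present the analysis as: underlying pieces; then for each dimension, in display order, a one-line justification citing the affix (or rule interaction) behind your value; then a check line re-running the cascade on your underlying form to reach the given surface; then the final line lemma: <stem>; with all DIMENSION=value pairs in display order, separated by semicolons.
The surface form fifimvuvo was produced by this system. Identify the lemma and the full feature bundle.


underlying: fifim-vuv-e
SUR=ne - signalled by the affix -vuv
CLASS=gu - signalled by the affix -e
check: fifimvuve -> fifimvuve -> fifimvuve -> fifimvuvo
lemma: fifim; SUR=ne; CLASS=gu


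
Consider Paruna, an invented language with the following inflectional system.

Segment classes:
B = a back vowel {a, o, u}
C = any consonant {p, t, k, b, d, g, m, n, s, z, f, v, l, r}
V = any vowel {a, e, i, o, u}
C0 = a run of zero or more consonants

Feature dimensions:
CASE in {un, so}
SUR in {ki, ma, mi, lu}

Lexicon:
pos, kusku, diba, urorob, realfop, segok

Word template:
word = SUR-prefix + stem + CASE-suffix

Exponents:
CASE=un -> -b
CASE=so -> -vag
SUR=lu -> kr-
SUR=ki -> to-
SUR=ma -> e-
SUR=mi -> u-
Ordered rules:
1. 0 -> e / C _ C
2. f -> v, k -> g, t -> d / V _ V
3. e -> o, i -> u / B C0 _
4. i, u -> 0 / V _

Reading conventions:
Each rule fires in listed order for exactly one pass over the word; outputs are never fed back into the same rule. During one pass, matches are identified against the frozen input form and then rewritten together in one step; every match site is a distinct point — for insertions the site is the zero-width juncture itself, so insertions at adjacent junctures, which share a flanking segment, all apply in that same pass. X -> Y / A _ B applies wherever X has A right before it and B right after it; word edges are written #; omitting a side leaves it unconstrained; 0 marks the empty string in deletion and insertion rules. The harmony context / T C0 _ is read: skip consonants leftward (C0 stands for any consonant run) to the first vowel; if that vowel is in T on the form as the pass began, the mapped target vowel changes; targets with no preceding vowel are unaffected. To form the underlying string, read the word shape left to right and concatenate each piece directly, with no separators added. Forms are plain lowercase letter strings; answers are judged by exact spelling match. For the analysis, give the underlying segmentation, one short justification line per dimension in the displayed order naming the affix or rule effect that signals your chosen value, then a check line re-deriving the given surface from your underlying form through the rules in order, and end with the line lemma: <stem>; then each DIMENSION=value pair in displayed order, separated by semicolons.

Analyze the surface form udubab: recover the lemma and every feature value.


underlying: u-diba-b
CASE=un - signalled by the affix -b
SUR=mi - signalled by the affix u-
check: udibab -> udibab -> udibab -> udubab -> udubab
lemma: diba; CASE=un; SUR=mi


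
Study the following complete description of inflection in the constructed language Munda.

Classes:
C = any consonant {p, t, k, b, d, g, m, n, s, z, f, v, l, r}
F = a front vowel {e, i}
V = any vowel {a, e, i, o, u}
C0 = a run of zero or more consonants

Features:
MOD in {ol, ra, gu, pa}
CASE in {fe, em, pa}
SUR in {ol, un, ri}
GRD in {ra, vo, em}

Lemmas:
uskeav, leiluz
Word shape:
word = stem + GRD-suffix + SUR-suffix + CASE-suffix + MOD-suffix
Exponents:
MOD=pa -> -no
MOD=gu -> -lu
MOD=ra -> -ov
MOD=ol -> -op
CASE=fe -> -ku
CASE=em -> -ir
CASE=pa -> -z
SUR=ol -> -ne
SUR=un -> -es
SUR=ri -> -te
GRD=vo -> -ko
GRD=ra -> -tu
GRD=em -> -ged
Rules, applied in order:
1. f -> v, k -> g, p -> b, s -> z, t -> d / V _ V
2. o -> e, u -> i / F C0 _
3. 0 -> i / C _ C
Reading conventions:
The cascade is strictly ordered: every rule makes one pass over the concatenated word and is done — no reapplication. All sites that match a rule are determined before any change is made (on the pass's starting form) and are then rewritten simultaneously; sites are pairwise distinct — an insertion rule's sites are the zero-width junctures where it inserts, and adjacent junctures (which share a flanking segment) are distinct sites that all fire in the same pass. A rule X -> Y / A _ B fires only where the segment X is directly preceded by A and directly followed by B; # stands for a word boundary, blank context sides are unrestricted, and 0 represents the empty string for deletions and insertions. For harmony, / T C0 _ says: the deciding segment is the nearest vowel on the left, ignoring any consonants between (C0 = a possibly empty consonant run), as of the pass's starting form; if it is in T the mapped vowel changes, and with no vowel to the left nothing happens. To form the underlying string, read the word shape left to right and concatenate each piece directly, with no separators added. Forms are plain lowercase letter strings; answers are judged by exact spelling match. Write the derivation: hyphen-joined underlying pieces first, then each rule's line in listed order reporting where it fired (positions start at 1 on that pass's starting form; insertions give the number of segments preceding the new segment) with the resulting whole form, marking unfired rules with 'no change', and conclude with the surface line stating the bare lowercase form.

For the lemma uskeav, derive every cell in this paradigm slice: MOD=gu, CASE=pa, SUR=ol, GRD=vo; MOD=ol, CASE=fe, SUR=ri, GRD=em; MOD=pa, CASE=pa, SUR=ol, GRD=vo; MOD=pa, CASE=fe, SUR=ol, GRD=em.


cell MOD=gu, CASE=pa, SUR=ol, GRD=vo:
underlying: uskeav-ko-ne-z-lu
1. f -> v, k -> g, p -> b, s -> z, t -> d / V _ V: no change
2. o -> e, u -> i / F C0 _: fires at position(s) 13: uskeavkonezli
3. 0 -> i / C _ C: inserts after position(s) 2, 6, 11: usikeavikonezili
surface: usikeavikonezili

cell MOD=ol, CASE=fe, SUR=ri, GRD=em:
underlying: uskeav-ged-te-ku-op
1. f -> v, k -> g, p -> b, s -> z, t -> d / V _ V: fires at position(s) 12: uskeavgedteguop
2. o -> e, u -> i / F C0 _: fires at position(s) 13: uskeavgedtegiop
3. 0 -> i / C _ C: inserts after position(s) 2, 6, 9: usikeavigeditegiop
surface: usikeavigeditegiop

cell MOD=pa, CASE=pa, SUR=ol, GRD=vo:
underlying: uskeav-ko-ne-z-no
1. f -> v, k -> g, p -> b, s -> z, t -> d / V _ V: no change
2. o -> e, u -> i / F C0 _: fires at position(s) 13: uskeavkonezne
3. 0 -> i / C _ C: inserts after position(s) 2, 6, 11: usikeavikonezine
surface: usikeavikonezine

cell MOD=pa, CASE=fe, SUR=ol, GRD=em:
underlying: uskeav-ged-ne-ku-no
1. f -> v, k -> g, p -> b, s -> z, t -> d / V _ V: fires at position(s) 12: uskeavgedneguno
2. o -> e, u -> i / F C0 _: fires at position(s) 13: uskeavgednegino
3. 0 -> i / C _ C: inserts after position(s) 2, 6, 9: usikeavigedinegino
surface: usikeavigedinegino
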